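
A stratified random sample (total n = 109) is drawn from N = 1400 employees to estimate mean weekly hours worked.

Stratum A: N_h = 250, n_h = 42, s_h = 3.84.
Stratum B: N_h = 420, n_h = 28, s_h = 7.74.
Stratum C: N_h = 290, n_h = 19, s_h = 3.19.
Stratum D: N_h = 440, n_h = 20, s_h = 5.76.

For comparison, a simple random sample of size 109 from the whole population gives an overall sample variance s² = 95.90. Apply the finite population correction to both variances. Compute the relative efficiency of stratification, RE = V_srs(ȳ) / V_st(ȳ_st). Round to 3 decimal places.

V̂(ȳ_st) = Σ W_h² (1 − n_h/N_h) s_h²/n_h, with W_h = N_h/N and N = 1400:
  stratum A: (250/1400)²·(1 − 42/250)·3.84²/42 = 0.00931452
  stratum B: (420/1400)²·(1 − 28/420)·7.74²/28 = 0.179723
  stratum C: (290/1400)²·(1 − 19/290)·3.19²/19 = 0.0214753
  stratum D: (440/1400)²·(1 − 20/440)·5.76²/20 = 0.156409
V_st = 0.366921
V_srs = (1 − 109/1400)·95.90/109 = 0.811317
Relative efficiency = V_srs / V_st = 0.811317/0.366921 = 2.2111

RE ≈ 2.211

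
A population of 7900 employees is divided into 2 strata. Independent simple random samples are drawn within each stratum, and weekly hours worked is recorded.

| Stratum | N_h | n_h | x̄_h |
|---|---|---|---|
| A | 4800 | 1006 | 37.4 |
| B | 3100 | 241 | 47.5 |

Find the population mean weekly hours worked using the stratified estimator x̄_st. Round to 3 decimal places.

x̄_st ≈ 41.363

N = Σ N_h = 7900. Stratum weights W_h = N_h/N.
x̄_st = (4800·37.4 + 3100·47.5) / 7900 = 41.36329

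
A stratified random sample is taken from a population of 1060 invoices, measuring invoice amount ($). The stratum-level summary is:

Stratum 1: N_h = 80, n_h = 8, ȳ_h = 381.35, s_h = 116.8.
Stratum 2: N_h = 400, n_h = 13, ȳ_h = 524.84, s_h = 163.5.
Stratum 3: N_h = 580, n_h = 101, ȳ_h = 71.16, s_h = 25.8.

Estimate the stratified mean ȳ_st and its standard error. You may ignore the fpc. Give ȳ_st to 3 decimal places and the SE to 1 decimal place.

ȳ_st ≈ 265.771, SE ≈ 17.5

ȳ_st = Σ W_h ȳ_h = (80·381.35 + 400·524.84 + 580·71.16)/1060 = 265.77057
V̂(ȳ_st) = Σ W_h² s_h²/n_h, with W_h = N_h/N and N = 1060:
  stratum 1: (80/1060)²·116.8²/8 = 9.71324
  stratum 2: (400/1060)²·163.5²/13 = 292.82
  stratum 3: (580/1060)²·25.8²/101 = 1.97316
V̂(ȳ_st) = 304.506
SE(ȳ_st) = √304.506 = 17.4501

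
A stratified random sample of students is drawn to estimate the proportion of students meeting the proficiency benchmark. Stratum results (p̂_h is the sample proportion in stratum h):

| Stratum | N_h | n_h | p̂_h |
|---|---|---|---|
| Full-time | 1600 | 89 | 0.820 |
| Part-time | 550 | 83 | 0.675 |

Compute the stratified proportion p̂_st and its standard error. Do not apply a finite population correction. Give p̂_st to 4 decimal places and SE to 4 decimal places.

N = 2150; stratum weights W_h = N_h/N.
p̂_st = Σ W_h p̂_h = (1600·0.820 + 550·0.675)/2150 = 0.78291
V̂(p̂_st) = Σ W_h² p̂_h(1−p̂_h)/(n_h−1):
  stratum Full-time: (1600/2150)²·0.820·0.180/88 = 0.000928895
  stratum Part-time: (550/2150)²·0.675·0.325/82 = 0.000175074
V̂(p̂_st) = 0.00110397; SE = √V̂ = 0.033226

p̂_st ≈ 0.7829, SE ≈ 0.0332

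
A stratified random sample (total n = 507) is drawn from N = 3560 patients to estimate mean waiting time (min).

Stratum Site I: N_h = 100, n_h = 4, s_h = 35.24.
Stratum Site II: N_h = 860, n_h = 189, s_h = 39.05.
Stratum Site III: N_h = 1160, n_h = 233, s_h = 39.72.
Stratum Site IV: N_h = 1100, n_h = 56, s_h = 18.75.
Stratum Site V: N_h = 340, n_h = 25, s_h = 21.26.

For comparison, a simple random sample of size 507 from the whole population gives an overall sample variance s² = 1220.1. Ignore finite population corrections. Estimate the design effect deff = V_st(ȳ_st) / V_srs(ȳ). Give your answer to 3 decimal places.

deff ≈ 0.914

V̂(ȳ_st) = Σ W_h² s_h²/n_h, with W_h = N_h/N and N = 3560:
  stratum Site I: (100/3560)²·35.24²/4 = 0.244969
  stratum Site II: (860/3560)²·39.05²/189 = 0.470844
  stratum Site III: (1160/3560)²·39.72²/233 = 0.718917
  stratum Site IV: (1100/3560)²·18.75²/56 = 0.599377
  stratum Site V: (340/3560)²·21.26²/25 = 0.164909
V_st = 2.19902
V_srs = s²/n = 1220.1/507 = 2.40651
deff = V_st / V_srs = 2.19902/2.40651 = 0.9138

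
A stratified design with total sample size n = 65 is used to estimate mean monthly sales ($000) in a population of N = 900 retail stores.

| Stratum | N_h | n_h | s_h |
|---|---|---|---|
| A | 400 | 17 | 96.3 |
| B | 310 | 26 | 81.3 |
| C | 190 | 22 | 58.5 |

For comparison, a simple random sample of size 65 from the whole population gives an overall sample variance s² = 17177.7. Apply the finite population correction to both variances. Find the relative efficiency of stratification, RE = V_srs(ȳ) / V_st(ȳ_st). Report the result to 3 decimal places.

RE ≈ 1.790

V̂(ȳ_st) = Σ W_h² (1 − n_h/N_h) s_h²/n_h, with W_h = N_h/N and N = 900:
  stratum A: (400/900)²·(1 − 17/400)·96.3²/17 = 103.176
  stratum B: (310/900)²·(1 − 26/310)·81.3²/26 = 27.6314
  stratum C: (190/900)²·(1 − 22/190)·58.5²/22 = 6.13009
V_st = 136.937
V_srs = (1 − 65/900)·17177.7/65 = 245.186
Relative efficiency = V_srs / V_st = 245.186/136.937 = 1.7905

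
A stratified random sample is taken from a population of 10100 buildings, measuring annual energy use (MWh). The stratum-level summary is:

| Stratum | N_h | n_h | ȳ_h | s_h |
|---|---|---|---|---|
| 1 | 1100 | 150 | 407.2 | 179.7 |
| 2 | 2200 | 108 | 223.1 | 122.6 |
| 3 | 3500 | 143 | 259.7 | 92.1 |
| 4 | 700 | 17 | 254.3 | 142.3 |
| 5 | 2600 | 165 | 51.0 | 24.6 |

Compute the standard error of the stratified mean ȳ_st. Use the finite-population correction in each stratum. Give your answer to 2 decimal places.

V̂(ȳ_st) = Σ W_h² (1 − n_h/N_h) s_h²/n_h, with W_h = N_h/N and N = 10100:
  stratum 1: (1100/10100)²·(1 − 150/1100)·179.7²/150 = 2.20535
  stratum 2: (2200/10100)²·(1 − 108/2200)·122.6²/108 = 6.27912
  stratum 3: (3500/10100)²·(1 − 143/3500)·92.1²/143 = 6.83219
  stratum 4: (700/10100)²·(1 − 17/700)·142.3²/17 = 5.5826
  stratum 5: (2600/10100)²·(1 − 165/2600)·24.6²/165 = 0.227623
V̂(ȳ_st) = 21.1269
SE(ȳ_st) = √21.1269 = 4.5964

SE(ȳ_st) ≈ 4.60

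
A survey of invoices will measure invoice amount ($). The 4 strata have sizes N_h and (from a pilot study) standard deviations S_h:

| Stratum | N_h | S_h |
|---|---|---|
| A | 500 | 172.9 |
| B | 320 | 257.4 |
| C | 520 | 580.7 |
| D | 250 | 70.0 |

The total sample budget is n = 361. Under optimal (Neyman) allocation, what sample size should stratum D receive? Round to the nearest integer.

13

Neyman allocation: n_h = n · N_h S_h / Σ N_i S_i, with n = 361.
  stratum A: N_h·S_h = 500·172.9 = 86450.00
  stratum B: N_h·S_h = 320·257.4 = 82368.00
  stratum C: N_h·S_h = 520·580.7 = 301964.00
  stratum D: N_h·S_h = 250·70.0 = 17500.00
Σ N_h S_h = 488282.00
n for stratum D = 361·17500.00/488282.00 = 12.938 → 13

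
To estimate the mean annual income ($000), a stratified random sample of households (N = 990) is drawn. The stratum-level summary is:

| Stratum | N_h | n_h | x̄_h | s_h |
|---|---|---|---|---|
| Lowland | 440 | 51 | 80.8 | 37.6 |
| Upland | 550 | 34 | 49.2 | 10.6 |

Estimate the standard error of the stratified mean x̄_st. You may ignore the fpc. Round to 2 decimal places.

SE(x̄_st) ≈ 2.55

V̂(x̄_st) = Σ W_h² s_h²/n_h, with W_h = N_h/N and N = 990:
  stratum Lowland: (440/990)²·37.6²/51 = 5.47571
  stratum Upland: (550/990)²·10.6²/34 = 1.01997
V̂(x̄_st) = 6.49568
SE(x̄_st) = √6.49568 = 2.54866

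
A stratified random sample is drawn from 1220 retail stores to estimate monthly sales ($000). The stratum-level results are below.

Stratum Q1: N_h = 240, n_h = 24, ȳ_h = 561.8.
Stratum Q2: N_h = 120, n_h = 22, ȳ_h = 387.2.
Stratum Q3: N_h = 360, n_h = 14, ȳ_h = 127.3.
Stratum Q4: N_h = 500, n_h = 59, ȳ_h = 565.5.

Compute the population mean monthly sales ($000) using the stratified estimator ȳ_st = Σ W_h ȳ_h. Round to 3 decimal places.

N = Σ N_h = 1220. Stratum weights W_h = N_h/N.
ȳ_st = (240·561.8 + 120·387.2 + 360·127.3 + 500·565.5) / 1220 = 417.92951

ȳ_st ≈ 417.930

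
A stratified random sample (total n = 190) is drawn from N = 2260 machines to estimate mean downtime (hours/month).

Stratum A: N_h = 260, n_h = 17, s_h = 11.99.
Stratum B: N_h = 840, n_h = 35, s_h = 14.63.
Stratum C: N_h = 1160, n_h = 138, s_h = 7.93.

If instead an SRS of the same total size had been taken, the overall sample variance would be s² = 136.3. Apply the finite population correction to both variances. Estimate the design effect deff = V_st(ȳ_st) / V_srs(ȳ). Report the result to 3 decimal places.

deff ≈ 1.552

V̂(ȳ_st) = Σ W_h² (1 − n_h/N_h) s_h²/n_h, with W_h = N_h/N and N = 2260:
  stratum A: (260/2260)²·(1 − 17/260)·11.99²/17 = 0.104605
  stratum B: (840/2260)²·(1 − 35/840)·14.63²/35 = 0.809616
  stratum C: (1160/2260)²·(1 − 138/1160)·7.93²/138 = 0.105769
V_st = 1.01999
V_srs = (1 − 190/2260)·136.3/190 = 0.657059
deff = V_st / V_srs = 1.01999/0.657059 = 1.5524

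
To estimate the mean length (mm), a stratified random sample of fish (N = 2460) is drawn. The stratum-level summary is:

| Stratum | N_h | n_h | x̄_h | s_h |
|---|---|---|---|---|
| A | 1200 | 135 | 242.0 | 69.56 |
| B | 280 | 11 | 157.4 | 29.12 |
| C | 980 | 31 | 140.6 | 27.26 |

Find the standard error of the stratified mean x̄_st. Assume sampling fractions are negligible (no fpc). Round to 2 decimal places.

SE(x̄_st) ≈ 3.65

V̂(x̄_st) = Σ W_h² s_h²/n_h, with W_h = N_h/N and N = 2460:
  stratum A: (1200/2460)²·69.56²/135 = 8.5286
  stratum B: (280/2460)²·29.12²/11 = 0.998702
  stratum C: (980/2460)²·27.26²/31 = 3.80428
V̂(x̄_st) = 13.3316
SE(x̄_st) = √13.3316 = 3.65124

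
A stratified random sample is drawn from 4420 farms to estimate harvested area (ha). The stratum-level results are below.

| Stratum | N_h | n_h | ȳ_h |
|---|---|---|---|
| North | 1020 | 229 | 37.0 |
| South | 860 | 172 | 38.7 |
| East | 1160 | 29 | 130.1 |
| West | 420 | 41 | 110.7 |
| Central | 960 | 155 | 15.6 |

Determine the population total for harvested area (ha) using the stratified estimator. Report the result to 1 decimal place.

τ̂_st = Σ N_h ȳ_h = 1020·37.0 + 860·38.7 + 1160·130.1 + 420·110.7 + 960·15.6 = 283408.0

τ̂_st ≈ 283408.0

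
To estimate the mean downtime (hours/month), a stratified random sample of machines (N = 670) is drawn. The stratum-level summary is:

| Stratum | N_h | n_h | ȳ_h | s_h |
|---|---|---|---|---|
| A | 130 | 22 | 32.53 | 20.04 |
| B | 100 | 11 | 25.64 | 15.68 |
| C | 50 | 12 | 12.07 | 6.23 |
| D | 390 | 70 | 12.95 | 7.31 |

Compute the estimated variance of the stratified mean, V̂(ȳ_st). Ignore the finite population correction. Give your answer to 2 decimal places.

V̂(ȳ_st) ≈ 1.46

V̂(ȳ_st) = Σ W_h² s_h²/n_h, with W_h = N_h/N and N = 670:
  stratum A: (130/670)²·20.04²/22 = 0.687242
  stratum B: (100/670)²·15.68²/11 = 0.497909
  stratum C: (50/670)²·6.23²/12 = 0.018013
  stratum D: (390/670)²·7.31²/70 = 0.258652
V̂(ȳ_st) = 1.46182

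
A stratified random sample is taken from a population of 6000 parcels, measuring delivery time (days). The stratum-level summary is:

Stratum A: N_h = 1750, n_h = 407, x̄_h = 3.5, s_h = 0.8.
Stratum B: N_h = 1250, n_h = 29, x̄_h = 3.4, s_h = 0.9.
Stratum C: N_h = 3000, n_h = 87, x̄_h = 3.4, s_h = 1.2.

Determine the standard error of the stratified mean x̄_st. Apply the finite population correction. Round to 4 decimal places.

V̂(x̄_st) = Σ W_h² (1 − n_h/N_h) s_h²/n_h, with W_h = N_h/N and N = 6000:
  stratum A: (1750/6000)²·(1 − 407/1750)·0.8²/407 = 0.000102659
  stratum B: (1250/6000)²·(1 − 29/1250)·0.9²/29 = 0.00118416
  stratum C: (3000/6000)²·(1 − 87/3000)·1.2²/87 = 0.00401793
V̂(x̄_st) = 0.00530475
SE(x̄_st) = √0.00530475 = 0.0728337

SE(x̄_st) ≈ 0.0728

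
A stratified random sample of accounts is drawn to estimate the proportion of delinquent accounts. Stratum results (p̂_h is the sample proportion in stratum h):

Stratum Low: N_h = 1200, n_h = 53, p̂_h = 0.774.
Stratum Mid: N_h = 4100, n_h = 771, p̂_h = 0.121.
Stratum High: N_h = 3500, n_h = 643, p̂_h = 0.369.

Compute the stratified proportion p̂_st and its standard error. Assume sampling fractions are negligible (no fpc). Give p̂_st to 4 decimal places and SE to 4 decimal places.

p̂_st ≈ 0.3087, SE ≈ 0.0122

N = 8800; stratum weights W_h = N_h/N.
p̂_st = Σ W_h p̂_h = (1200·0.774 + 4100·0.121 + 3500·0.369)/8800 = 0.30868
V̂(p̂_st) = Σ W_h² p̂_h(1−p̂_h)/(n_h−1):
  stratum Low: (1200/8800)²·0.774·0.226/52 = 6.25523e-05
  stratum Mid: (4100/8800)²·0.121·0.879/770 = 2.99837e-05
  stratum High: (3500/8800)²·0.369·0.631/642 = 5.73709e-05
V̂(p̂_st) = 0.000149907; SE = √V̂ = 0.0122436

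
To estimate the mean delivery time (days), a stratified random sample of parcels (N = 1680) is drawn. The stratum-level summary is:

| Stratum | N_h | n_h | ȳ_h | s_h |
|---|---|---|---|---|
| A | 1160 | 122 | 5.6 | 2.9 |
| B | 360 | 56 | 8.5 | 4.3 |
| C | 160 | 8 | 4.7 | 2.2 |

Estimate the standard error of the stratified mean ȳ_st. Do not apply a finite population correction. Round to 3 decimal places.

V̂(ȳ_st) = Σ W_h² s_h²/n_h, with W_h = N_h/N and N = 1680:
  stratum A: (1160/1680)²·2.9²/122 = 0.032865
  stratum B: (360/1680)²·4.3²/56 = 0.0151613
  stratum C: (160/1680)²·2.2²/8 = 0.00548753
V̂(ȳ_st) = 0.0535138
SE(ȳ_st) = √0.0535138 = 0.23133

SE(ȳ_st) ≈ 0.231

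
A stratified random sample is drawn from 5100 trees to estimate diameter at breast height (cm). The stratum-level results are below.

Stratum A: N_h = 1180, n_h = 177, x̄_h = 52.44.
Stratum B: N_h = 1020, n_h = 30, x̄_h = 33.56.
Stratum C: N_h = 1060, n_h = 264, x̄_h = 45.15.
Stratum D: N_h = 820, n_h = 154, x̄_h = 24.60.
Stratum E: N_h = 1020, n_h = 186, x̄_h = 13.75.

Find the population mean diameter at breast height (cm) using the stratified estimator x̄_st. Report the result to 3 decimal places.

N = Σ N_h = 5100. Stratum weights W_h = N_h/N.
x̄_st = (1180·52.44 + 1020·33.56 + 1060·45.15 + 820·24.60 + 1020·13.75) / 5100 = 34.93459

x̄_st ≈ 34.935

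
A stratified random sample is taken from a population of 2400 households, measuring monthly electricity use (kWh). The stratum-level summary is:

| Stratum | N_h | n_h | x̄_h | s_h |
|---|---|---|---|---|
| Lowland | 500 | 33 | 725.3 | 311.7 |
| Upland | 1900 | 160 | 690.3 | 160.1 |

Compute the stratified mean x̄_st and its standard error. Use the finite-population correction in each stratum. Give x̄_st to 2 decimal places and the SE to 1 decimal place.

x̄_st ≈ 697.59, SE ≈ 14.5

x̄_st = Σ W_h x̄_h = (500·725.3 + 1900·690.3)/2400 = 697.59167
V̂(x̄_st) = Σ W_h² (1 − n_h/N_h) s_h²/n_h, with W_h = N_h/N and N = 2400:
  stratum Lowland: (500/2400)²·(1 − 33/500)·311.7²/33 = 119.35
  stratum Upland: (1900/2400)²·(1 − 160/1900)·160.1²/160 = 91.9482
V̂(x̄_st) = 211.299
SE(x̄_st) = √211.299 = 14.5361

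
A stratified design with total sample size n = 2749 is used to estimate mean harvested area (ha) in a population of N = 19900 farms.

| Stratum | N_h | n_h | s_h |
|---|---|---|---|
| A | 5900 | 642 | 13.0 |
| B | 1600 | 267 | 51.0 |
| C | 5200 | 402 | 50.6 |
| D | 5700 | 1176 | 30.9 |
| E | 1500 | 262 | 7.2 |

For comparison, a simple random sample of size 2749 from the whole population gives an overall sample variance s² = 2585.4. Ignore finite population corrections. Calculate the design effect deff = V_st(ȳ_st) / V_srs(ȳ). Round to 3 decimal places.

deff ≈ 0.626

V̂(ȳ_st) = Σ W_h² s_h²/n_h, with W_h = N_h/N and N = 19900:
  stratum A: (5900/19900)²·13.0²/642 = 0.0231393
  stratum B: (1600/19900)²·51.0²/267 = 0.0629742
  stratum C: (5200/19900)²·50.6²/402 = 0.434886
  stratum D: (5700/19900)²·30.9²/1176 = 0.0666121
  stratum E: (1500/19900)²·7.2²/262 = 0.00112419
V_st = 0.588736
V_srs = s²/n = 2585.4/2749 = 0.940487
deff = V_st / V_srs = 0.588736/0.940487 = 0.6260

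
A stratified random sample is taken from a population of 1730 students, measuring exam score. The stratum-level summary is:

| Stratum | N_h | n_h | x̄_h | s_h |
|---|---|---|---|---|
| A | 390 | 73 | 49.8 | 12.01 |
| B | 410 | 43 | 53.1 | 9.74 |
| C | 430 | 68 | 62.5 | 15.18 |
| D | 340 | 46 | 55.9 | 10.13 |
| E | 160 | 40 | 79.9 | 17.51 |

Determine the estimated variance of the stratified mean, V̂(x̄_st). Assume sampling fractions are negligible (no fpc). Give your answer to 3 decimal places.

V̂(x̄_st) = Σ W_h² s_h²/n_h, with W_h = N_h/N and N = 1730:
  stratum A: (390/1730)²·12.01²/73 = 0.100415
  stratum B: (410/1730)²·9.74²/43 = 0.123915
  stratum C: (430/1730)²·15.18²/68 = 0.209353
  stratum D: (340/1730)²·10.13²/46 = 0.0861642
  stratum E: (160/1730)²·17.51²/40 = 0.0655632
V̂(x̄_st) = 0.585411

V̂(x̄_st) ≈ 0.585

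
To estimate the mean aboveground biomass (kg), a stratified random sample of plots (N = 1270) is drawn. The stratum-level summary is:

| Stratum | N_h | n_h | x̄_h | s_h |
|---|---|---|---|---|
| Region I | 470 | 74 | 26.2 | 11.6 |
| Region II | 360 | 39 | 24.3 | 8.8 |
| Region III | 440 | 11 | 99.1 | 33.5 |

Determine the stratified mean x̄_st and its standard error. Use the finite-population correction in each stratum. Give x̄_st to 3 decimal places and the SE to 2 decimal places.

x̄_st = Σ W_h x̄_h = (470·26.2 + 360·24.3 + 440·99.1)/1270 = 50.91811
V̂(x̄_st) = Σ W_h² (1 − n_h/N_h) s_h²/n_h, with W_h = N_h/N and N = 1270:
  stratum Region I: (470/1270)²·(1 − 74/470)·11.6²/74 = 0.209831
  stratum Region II: (360/1270)²·(1 − 39/360)·8.8²/39 = 0.142266
  stratum Region III: (440/1270)²·(1 − 11/440)·33.5²/11 = 11.9399
V̂(x̄_st) = 12.292
SE(x̄_st) = √12.292 = 3.50599

x̄_st ≈ 50.918, SE ≈ 3.51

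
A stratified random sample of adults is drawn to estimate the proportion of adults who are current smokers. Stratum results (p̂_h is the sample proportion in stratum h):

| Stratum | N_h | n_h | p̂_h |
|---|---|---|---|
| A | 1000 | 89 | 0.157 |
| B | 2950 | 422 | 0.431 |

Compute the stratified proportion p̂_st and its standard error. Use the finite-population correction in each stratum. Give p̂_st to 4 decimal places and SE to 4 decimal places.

p̂_st ≈ 0.3616, SE ≈ 0.0191

N = 3950; stratum weights W_h = N_h/N.
p̂_st = Σ W_h p̂_h = (1000·0.157 + 2950·0.431)/3950 = 0.36163
V̂(p̂_st) = Σ W_h² (1 − n_h/N_h) p̂_h(1−p̂_h)/(n_h−1):
  stratum A: (1000/3950)²·(1 − 89/1000)·0.157·0.843/88 = 8.7815e-05
  stratum B: (2950/3950)²·(1 − 422/2950)·0.431·0.569/421 = 0.000278428
V̂(p̂_st) = 0.000366243; SE = √V̂ = 0.0191375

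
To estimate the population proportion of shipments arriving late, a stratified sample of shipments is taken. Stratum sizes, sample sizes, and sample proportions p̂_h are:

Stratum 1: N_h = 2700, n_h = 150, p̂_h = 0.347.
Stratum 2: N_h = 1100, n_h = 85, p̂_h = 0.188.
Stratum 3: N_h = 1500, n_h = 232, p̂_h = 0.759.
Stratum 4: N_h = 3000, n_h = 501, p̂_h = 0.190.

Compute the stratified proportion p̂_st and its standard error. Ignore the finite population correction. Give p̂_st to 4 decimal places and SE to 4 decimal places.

N = 8300; stratum weights W_h = N_h/N.
p̂_st = Σ W_h p̂_h = (2700·0.347 + 1100·0.188 + 1500·0.759 + 3000·0.190)/8300 = 0.34364
V̂(p̂_st) = Σ W_h² p̂_h(1−p̂_h)/(n_h−1):
  stratum 1: (2700/8300)²·0.347·0.653/149 = 0.000160927
  stratum 2: (1100/8300)²·0.188·0.812/84 = 3.19201e-05
  stratum 3: (1500/8300)²·0.759·0.241/231 = 2.58627e-05
  stratum 4: (3000/8300)²·0.190·0.810/500 = 4.02119e-05
V̂(p̂_st) = 0.000258921; SE = √V̂ = 0.016091

p̂_st ≈ 0.3436, SE ≈ 0.0161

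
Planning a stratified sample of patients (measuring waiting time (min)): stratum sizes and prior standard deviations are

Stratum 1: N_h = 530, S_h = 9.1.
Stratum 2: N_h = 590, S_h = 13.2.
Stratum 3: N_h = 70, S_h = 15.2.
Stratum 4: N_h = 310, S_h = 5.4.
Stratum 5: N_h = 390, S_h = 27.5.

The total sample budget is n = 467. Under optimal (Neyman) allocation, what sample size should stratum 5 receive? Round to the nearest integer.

192

Neyman allocation: n_h = n · N_h S_h / Σ N_i S_i, with n = 467.
  stratum 1: N_h·S_h = 530·9.1 = 4823.00
  stratum 2: N_h·S_h = 590·13.2 = 7788.00
  stratum 3: N_h·S_h = 70·15.2 = 1064.00
  stratum 4: N_h·S_h = 310·5.4 = 1674.00
  stratum 5: N_h·S_h = 390·27.5 = 10725.00
Σ N_h S_h = 26074.00
n for stratum 5 = 467·10725.00/26074.00 = 192.091 → 192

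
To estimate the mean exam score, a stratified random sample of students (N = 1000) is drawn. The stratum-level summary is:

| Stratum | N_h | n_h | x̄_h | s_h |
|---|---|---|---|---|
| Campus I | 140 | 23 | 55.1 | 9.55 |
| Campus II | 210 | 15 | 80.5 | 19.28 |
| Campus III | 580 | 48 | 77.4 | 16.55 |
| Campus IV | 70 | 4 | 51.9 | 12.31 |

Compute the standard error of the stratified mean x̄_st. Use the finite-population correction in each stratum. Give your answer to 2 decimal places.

SE(x̄_st) ≈ 1.74

V̂(x̄_st) = Σ W_h² (1 − n_h/N_h) s_h²/n_h, with W_h = N_h/N and N = 1000:
  stratum Campus I: (140/1000)²·(1 − 23/140)·9.55²/23 = 0.064952
  stratum Campus II: (210/1000)²·(1 − 15/210)·19.28²/15 = 1.01479
  stratum Campus III: (580/1000)²·(1 − 48/580)·16.55²/48 = 1.76074
  stratum Campus IV: (70/1000)²·(1 − 4/70)·12.31²/4 = 0.175024
V̂(x̄_st) = 3.0155
SE(x̄_st) = √3.0155 = 1.73652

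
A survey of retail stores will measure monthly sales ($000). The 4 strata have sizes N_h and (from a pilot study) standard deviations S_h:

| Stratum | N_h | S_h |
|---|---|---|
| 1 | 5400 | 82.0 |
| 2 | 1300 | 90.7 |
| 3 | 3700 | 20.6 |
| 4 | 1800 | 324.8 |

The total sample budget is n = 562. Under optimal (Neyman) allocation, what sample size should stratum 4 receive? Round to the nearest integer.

Neyman allocation: n_h = n · N_h S_h / Σ N_i S_i, with n = 562.
  stratum 1: N_h·S_h = 5400·82.0 = 442800.00
  stratum 2: N_h·S_h = 1300·90.7 = 117910.00
  stratum 3: N_h·S_h = 3700·20.6 = 76220.00
  stratum 4: N_h·S_h = 1800·324.8 = 584640.00
Σ N_h S_h = 1221570.00
n for stratum 4 = 562·584640.00/1221570.00 = 268.972 → 269

269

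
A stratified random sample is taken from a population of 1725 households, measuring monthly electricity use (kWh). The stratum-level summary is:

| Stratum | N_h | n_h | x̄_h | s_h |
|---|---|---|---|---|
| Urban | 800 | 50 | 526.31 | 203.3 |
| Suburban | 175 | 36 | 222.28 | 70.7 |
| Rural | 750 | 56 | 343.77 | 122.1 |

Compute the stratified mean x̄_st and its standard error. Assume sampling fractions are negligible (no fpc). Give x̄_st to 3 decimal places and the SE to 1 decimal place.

x̄_st ≈ 416.101, SE ≈ 15.2

x̄_st = Σ W_h x̄_h = (800·526.31 + 175·222.28 + 750·343.77)/1725 = 416.10116
V̂(x̄_st) = Σ W_h² s_h²/n_h, with W_h = N_h/N and N = 1725:
  stratum Urban: (800/1725)²·203.3²/50 = 177.79
  stratum Suburban: (175/1725)²·70.7²/36 = 1.42901
  stratum Rural: (750/1725)²·122.1²/56 = 50.3254
V̂(x̄_st) = 229.544
SE(x̄_st) = √229.544 = 15.1507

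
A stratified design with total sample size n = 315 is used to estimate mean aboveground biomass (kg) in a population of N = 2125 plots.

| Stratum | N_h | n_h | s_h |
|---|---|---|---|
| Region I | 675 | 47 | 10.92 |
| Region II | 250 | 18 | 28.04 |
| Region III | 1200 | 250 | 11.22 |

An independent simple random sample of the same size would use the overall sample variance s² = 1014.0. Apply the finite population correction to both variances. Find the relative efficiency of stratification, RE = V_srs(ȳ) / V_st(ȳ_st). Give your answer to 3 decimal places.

V̂(ȳ_st) = Σ W_h² (1 − n_h/N_h) s_h²/n_h, with W_h = N_h/N and N = 2125:
  stratum Region I: (675/2125)²·(1 − 47/675)·10.92²/47 = 0.238173
  stratum Region II: (250/2125)²·(1 − 18/250)·28.04²/18 = 0.56104
  stratum Region III: (1200/2125)²·(1 − 250/1200)·11.22²/250 = 0.127126
V_st = 0.926339
V_srs = (1 − 315/2125)·1014.0/315 = 2.74187
Relative efficiency = V_srs / V_st = 2.74187/0.926339 = 2.9599

RE ≈ 2.960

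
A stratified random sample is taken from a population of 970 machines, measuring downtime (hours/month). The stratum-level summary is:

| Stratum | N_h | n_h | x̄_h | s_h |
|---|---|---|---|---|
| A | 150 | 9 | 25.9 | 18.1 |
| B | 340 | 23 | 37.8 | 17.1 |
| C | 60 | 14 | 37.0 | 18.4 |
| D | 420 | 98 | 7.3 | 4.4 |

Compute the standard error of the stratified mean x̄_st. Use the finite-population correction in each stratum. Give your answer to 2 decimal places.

SE(x̄_st) ≈ 1.54

V̂(x̄_st) = Σ W_h² (1 − n_h/N_h) s_h²/n_h, with W_h = N_h/N and N = 970:
  stratum A: (150/970)²·(1 − 9/150)·18.1²/9 = 0.818242
  stratum B: (340/970)²·(1 − 23/340)·17.1²/23 = 1.45633
  stratum C: (60/970)²·(1 − 14/60)·18.4²/14 = 0.0709371
  stratum D: (420/970)²·(1 − 98/420)·4.4²/98 = 0.0283949
V̂(x̄_st) = 2.3739
SE(x̄_st) = √2.3739 = 1.54075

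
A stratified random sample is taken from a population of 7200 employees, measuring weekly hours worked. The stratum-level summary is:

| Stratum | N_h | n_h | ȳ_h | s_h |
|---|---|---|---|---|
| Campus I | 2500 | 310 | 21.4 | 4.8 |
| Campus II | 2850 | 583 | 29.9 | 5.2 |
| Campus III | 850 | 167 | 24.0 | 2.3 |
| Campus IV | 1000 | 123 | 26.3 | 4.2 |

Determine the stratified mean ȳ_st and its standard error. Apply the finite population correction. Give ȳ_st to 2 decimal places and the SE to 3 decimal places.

ȳ_st = Σ W_h ȳ_h = (2500·21.4 + 2850·29.9 + 850·24.0 + 1000·26.3)/7200 = 25.75208
V̂(ȳ_st) = Σ W_h² (1 − n_h/N_h) s_h²/n_h, with W_h = N_h/N and N = 7200:
  stratum Campus I: (2500/7200)²·(1 − 310/2500)·4.8²/310 = 0.00784946
  stratum Campus II: (2850/7200)²·(1 − 583/2850)·5.2²/583 = 0.00578055
  stratum Campus III: (850/7200)²·(1 − 167/850)·2.3²/167 = 0.000354743
  stratum Campus IV: (1000/7200)²·(1 − 123/1000)·4.2²/123 = 0.00242621
V̂(ȳ_st) = 0.016411
SE(ȳ_st) = √0.016411 = 0.128105

ȳ_st ≈ 25.75, SE ≈ 0.128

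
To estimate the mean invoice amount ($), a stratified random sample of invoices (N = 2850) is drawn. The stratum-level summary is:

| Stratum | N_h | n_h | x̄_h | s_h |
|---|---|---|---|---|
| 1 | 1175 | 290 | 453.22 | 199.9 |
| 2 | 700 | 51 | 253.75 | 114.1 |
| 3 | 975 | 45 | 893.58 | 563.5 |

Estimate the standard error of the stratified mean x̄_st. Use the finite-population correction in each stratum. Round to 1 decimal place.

V̂(x̄_st) = Σ W_h² (1 − n_h/N_h) s_h²/n_h, with W_h = N_h/N and N = 2850:
  stratum 1: (1175/2850)²·(1 − 290/1175)·199.9²/290 = 17.6408
  stratum 2: (700/2850)²·(1 − 51/700)·114.1²/51 = 14.2776
  stratum 3: (975/2850)²·(1 − 45/975)·563.5²/45 = 787.722
V̂(x̄_st) = 819.641
SE(x̄_st) = √819.641 = 28.6294

SE(x̄_st) ≈ 28.6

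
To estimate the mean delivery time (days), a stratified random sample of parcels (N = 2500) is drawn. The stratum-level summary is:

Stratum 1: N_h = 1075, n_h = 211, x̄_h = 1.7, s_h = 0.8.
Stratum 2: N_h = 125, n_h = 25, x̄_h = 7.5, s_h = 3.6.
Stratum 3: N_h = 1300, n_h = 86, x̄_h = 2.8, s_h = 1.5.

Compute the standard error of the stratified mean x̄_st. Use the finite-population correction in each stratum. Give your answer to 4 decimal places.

SE(x̄_st) ≈ 0.0900

V̂(x̄_st) = Σ W_h² (1 − n_h/N_h) s_h²/n_h, with W_h = N_h/N and N = 2500:
  stratum 1: (1075/2500)²·(1 − 211/1075)·0.8²/211 = 0.000450754
  stratum 2: (125/2500)²·(1 − 25/125)·3.6²/25 = 0.0010368
  stratum 3: (1300/2500)²·(1 − 86/1300)·1.5²/86 = 0.00660642
V̂(x̄_st) = 0.00809397
SE(x̄_st) = √0.00809397 = 0.0899665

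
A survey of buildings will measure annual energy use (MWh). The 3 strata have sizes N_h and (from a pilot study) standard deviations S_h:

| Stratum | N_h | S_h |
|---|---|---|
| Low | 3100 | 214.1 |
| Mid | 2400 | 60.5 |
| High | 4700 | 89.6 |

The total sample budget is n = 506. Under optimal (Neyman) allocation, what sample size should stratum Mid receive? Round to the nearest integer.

60

Neyman allocation: n_h = n · N_h S_h / Σ N_i S_i, with n = 506.
  stratum Low: N_h·S_h = 3100·214.1 = 663710.00
  stratum Mid: N_h·S_h = 2400·60.5 = 145200.00
  stratum High: N_h·S_h = 4700·89.6 = 421120.00
Σ N_h S_h = 1230030.00
n for stratum Mid = 506·145200.00/1230030.00 = 59.731 → 60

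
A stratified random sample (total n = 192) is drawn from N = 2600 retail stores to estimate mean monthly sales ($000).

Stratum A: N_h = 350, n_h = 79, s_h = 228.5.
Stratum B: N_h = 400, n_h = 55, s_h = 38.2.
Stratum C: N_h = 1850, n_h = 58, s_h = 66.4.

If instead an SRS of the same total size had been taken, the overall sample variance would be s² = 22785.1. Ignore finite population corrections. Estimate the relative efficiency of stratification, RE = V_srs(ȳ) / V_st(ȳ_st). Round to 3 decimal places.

RE ≈ 2.323

V̂(ȳ_st) = Σ W_h² s_h²/n_h, with W_h = N_h/N and N = 2600:
  stratum A: (350/2600)²·228.5²/79 = 11.9766
  stratum B: (400/2600)²·38.2²/55 = 0.627968
  stratum C: (1850/2600)²·66.4²/58 = 38.4862
V_st = 51.0908
V_srs = s²/n = 22785.1/192 = 118.672
Relative efficiency = V_srs / V_st = 118.672/51.0908 = 2.3228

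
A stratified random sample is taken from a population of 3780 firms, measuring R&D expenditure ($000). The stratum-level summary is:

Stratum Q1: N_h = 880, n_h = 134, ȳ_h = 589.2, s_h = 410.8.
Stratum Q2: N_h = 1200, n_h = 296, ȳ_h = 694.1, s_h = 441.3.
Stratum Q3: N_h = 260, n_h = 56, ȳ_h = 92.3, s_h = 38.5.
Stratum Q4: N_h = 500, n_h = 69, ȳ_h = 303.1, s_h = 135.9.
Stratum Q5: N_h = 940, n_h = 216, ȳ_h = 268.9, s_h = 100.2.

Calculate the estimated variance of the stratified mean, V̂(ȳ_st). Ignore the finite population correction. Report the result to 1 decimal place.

V̂(ȳ_st) ≈ 142.2

V̂(ȳ_st) = Σ W_h² s_h²/n_h, with W_h = N_h/N and N = 3780:
  stratum Q1: (880/3780)²·410.8²/134 = 68.2555
  stratum Q2: (1200/3780)²·441.3²/296 = 66.3063
  stratum Q3: (260/3780)²·38.5²/56 = 0.125227
  stratum Q4: (500/3780)²·135.9²/69 = 4.68324
  stratum Q5: (940/3780)²·100.2²/216 = 2.87444
V̂(ȳ_st) = 142.245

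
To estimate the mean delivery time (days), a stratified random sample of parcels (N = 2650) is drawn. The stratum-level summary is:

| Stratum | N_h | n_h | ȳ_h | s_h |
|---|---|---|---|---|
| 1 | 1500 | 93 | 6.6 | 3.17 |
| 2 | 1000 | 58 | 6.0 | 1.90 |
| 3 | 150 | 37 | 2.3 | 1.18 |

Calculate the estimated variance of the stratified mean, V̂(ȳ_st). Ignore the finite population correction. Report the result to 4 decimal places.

V̂(ȳ_st) ≈ 0.0436

V̂(ȳ_st) = Σ W_h² s_h²/n_h, with W_h = N_h/N and N = 2650:
  stratum 1: (1500/2650)²·3.17²/93 = 0.0346199
  stratum 2: (1000/2650)²·1.90²/58 = 0.00886314
  stratum 3: (150/2650)²·1.18²/37 = 0.000120574
V̂(ȳ_st) = 0.0436037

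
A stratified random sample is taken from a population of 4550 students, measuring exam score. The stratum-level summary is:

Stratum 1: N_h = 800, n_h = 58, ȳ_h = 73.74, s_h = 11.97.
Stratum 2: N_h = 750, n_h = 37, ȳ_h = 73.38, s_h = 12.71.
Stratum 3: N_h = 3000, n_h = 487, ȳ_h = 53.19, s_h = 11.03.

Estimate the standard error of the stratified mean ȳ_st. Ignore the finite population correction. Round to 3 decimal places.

V̂(ȳ_st) = Σ W_h² s_h²/n_h, with W_h = N_h/N and N = 4550:
  stratum 1: (800/4550)²·11.97²/58 = 0.0763691
  stratum 2: (750/4550)²·12.71²/37 = 0.118629
  stratum 3: (3000/4550)²·11.03²/487 = 0.108603
V̂(ȳ_st) = 0.303601
SE(ȳ_st) = √0.303601 = 0.551

SE(ȳ_st) ≈ 0.551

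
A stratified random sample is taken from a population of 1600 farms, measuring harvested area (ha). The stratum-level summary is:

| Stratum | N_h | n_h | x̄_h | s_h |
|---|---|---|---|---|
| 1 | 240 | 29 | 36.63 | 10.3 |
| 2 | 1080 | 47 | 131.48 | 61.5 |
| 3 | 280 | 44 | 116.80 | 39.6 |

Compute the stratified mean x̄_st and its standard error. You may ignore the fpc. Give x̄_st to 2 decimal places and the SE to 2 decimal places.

x̄_st ≈ 114.68, SE ≈ 6.15

x̄_st = Σ W_h x̄_h = (240·36.63 + 1080·131.48 + 280·116.80)/1600 = 114.68350
V̂(x̄_st) = Σ W_h² s_h²/n_h, with W_h = N_h/N and N = 1600:
  stratum 1: (240/1600)²·10.3²/29 = 0.0823112
  stratum 2: (1080/1600)²·61.5²/47 = 36.6657
  stratum 3: (280/1600)²·39.6²/44 = 1.09147
V̂(x̄_st) = 37.8395
SE(x̄_st) = √37.8395 = 6.15138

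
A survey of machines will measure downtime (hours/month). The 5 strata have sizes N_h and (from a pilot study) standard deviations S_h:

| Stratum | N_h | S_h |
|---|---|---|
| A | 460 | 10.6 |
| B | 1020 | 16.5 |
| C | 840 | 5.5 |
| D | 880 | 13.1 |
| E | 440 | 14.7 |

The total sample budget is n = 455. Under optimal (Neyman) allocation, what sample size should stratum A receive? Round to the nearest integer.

50

Neyman allocation: n_h = n · N_h S_h / Σ N_i S_i, with n = 455.
  stratum A: N_h·S_h = 460·10.6 = 4876.00
  stratum B: N_h·S_h = 1020·16.5 = 16830.00
  stratum C: N_h·S_h = 840·5.5 = 4620.00
  stratum D: N_h·S_h = 880·13.1 = 11528.00
  stratum E: N_h·S_h = 440·14.7 = 6468.00
Σ N_h S_h = 44322.00
n for stratum A = 455·4876.00/44322.00 = 50.056 → 50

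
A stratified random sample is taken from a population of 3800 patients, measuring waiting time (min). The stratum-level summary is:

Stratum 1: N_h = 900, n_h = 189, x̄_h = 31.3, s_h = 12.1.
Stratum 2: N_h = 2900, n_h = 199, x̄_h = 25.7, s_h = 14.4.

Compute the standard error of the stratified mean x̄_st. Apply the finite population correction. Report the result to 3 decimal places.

V̂(x̄_st) = Σ W_h² (1 − n_h/N_h) s_h²/n_h, with W_h = N_h/N and N = 3800:
  stratum 1: (900/3800)²·(1 − 189/900)·12.1²/189 = 0.0343284
  stratum 2: (2900/3800)²·(1 − 199/2900)·14.4²/199 = 0.565233
V̂(x̄_st) = 0.599561
SE(x̄_st) = √0.599561 = 0.774313

SE(x̄_st) ≈ 0.774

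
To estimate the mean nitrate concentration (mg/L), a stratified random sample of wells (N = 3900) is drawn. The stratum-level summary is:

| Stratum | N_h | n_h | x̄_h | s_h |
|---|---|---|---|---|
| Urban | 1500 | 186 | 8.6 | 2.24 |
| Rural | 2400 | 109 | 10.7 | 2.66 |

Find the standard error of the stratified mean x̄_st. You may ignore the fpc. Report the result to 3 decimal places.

SE(x̄_st) ≈ 0.169

V̂(x̄_st) = Σ W_h² s_h²/n_h, with W_h = N_h/N and N = 3900:
  stratum Urban: (1500/3900)²·2.24²/186 = 0.00399058
  stratum Rural: (2400/3900)²·2.66²/109 = 0.0245827
V̂(x̄_st) = 0.0285733
SE(x̄_st) = √0.0285733 = 0.169036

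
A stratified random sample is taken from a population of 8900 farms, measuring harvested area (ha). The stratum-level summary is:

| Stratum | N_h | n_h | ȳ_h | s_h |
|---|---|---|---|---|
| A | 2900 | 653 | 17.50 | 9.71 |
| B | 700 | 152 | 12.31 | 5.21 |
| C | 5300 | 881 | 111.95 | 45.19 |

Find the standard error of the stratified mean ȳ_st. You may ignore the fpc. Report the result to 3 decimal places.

V̂(ȳ_st) = Σ W_h² s_h²/n_h, with W_h = N_h/N and N = 8900:
  stratum A: (2900/8900)²·9.71²/653 = 0.01533
  stratum B: (700/8900)²·5.21²/152 = 0.00110471
  stratum C: (5300/8900)²·45.19²/881 = 0.822016
V̂(ȳ_st) = 0.838451
SE(ȳ_st) = √0.838451 = 0.91567

SE(ȳ_st) ≈ 0.916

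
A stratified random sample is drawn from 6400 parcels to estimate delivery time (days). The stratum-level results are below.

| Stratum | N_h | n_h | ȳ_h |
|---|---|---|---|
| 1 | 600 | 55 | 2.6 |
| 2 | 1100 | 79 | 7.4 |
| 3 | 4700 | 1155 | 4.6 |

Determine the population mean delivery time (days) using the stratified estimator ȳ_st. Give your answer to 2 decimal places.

N = Σ N_h = 6400. Stratum weights W_h = N_h/N.
ȳ_st = (600·2.6 + 1100·7.4 + 4700·4.6) / 6400 = 4.8937

ȳ_st ≈ 4.89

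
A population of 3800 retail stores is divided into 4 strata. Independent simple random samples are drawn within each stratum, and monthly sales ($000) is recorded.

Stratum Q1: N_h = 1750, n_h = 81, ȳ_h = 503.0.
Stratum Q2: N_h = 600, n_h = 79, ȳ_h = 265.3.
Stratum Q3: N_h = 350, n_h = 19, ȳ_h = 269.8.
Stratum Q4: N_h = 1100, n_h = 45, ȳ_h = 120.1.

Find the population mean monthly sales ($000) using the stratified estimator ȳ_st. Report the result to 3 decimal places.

N = Σ N_h = 3800. Stratum weights W_h = N_h/N.
ȳ_st = (1750·503.0 + 600·265.3 + 350·269.8 + 1100·120.1) / 3800 = 333.15000

ȳ_st ≈ 333.150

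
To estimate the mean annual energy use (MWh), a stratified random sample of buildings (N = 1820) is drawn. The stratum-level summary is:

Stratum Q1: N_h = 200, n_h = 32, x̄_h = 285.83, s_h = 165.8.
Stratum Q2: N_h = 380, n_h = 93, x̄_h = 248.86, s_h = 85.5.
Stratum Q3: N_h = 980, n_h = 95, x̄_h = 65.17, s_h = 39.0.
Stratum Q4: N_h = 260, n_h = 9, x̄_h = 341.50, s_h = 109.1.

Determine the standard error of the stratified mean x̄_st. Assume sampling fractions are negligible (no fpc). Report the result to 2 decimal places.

V̂(x̄_st) = Σ W_h² s_h²/n_h, with W_h = N_h/N and N = 1820:
  stratum Q1: (200/1820)²·165.8²/32 = 10.3738
  stratum Q2: (380/1820)²·85.5²/93 = 3.42668
  stratum Q3: (980/1820)²·39.0²/95 = 4.64211
  stratum Q4: (260/1820)²·109.1²/9 = 26.9905
V̂(x̄_st) = 45.433
SE(x̄_st) = √45.433 = 6.7404

SE(x̄_st) ≈ 6.74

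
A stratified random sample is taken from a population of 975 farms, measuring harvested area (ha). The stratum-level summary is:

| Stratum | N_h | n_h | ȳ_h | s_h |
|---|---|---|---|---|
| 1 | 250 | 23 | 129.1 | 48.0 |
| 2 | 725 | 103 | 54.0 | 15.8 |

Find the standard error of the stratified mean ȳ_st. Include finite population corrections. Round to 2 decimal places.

V̂(ȳ_st) = Σ W_h² (1 − n_h/N_h) s_h²/n_h, with W_h = N_h/N and N = 975:
  stratum 1: (250/975)²·(1 − 23/250)·48.0²/23 = 5.98014
  stratum 2: (725/975)²·(1 − 103/725)·15.8²/103 = 1.14973
V̂(ȳ_st) = 7.12987
SE(ȳ_st) = √7.12987 = 2.67018

SE(ȳ_st) ≈ 2.67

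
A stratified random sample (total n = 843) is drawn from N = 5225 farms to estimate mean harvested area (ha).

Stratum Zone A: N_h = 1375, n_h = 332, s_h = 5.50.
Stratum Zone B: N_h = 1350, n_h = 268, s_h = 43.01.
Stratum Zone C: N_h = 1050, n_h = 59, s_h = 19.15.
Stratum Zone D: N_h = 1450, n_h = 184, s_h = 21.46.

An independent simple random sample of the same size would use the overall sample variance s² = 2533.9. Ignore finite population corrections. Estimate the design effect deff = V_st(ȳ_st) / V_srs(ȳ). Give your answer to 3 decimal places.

V̂(ȳ_st) = Σ W_h² s_h²/n_h, with W_h = N_h/N and N = 5225:
  stratum Zone A: (1375/5225)²·5.50²/332 = 0.00630987
  stratum Zone B: (1350/5225)²·43.01²/268 = 0.460786
  stratum Zone C: (1050/5225)²·19.15²/59 = 0.25101
  stratum Zone D: (1450/5225)²·21.46²/184 = 0.192755
V_st = 0.910861
V_srs = s²/n = 2533.9/843 = 3.00581
deff = V_st / V_srs = 0.910861/3.00581 = 0.3030

deff ≈ 0.303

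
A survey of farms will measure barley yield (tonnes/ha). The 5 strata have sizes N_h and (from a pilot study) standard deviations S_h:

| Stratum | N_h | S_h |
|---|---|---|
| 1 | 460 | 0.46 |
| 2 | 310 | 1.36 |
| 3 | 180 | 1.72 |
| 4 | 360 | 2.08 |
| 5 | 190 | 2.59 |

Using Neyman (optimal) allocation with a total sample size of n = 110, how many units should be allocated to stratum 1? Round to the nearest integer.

11

Neyman allocation: n_h = n · N_h S_h / Σ N_i S_i, with n = 110.
  stratum 1: N_h·S_h = 460·0.46 = 211.60
  stratum 2: N_h·S_h = 310·1.36 = 421.60
  stratum 3: N_h·S_h = 180·1.72 = 309.60
  stratum 4: N_h·S_h = 360·2.08 = 748.80
  stratum 5: N_h·S_h = 190·2.59 = 492.10
Σ N_h S_h = 2183.70
n for stratum 1 = 110·211.60/2183.70 = 10.659 → 11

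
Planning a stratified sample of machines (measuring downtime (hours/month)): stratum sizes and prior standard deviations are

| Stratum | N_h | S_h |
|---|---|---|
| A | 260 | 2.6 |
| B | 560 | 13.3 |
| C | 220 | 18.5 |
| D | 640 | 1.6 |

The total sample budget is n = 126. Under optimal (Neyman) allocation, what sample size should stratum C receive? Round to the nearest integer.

39

Neyman allocation: n_h = n · N_h S_h / Σ N_i S_i, with n = 126.
  stratum A: N_h·S_h = 260·2.6 = 676.00
  stratum B: N_h·S_h = 560·13.3 = 7448.00
  stratum C: N_h·S_h = 220·18.5 = 4070.00
  stratum D: N_h·S_h = 640·1.6 = 1024.00
Σ N_h S_h = 13218.00
n for stratum C = 126·4070.00/13218.00 = 38.797 → 39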